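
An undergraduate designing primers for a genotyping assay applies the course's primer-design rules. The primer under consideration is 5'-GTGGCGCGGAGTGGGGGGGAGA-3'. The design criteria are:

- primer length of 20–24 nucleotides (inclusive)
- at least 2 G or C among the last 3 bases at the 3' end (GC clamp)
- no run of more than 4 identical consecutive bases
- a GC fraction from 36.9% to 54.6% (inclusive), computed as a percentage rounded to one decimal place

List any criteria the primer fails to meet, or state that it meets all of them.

Base counts: A=3, T=2, G=15, C=2 (length 22).
length: length 22 ✓
GC clamp: 3' end AGA has 1 G/C, need ≥2 ✗
homopolymer run: longest run = 7, exceeds 4 ✗
GC content: GC 17/22 = 77.3%, outside 36.9–54.6% ✗

Fails: GC clamp, homopolymer run, GC content.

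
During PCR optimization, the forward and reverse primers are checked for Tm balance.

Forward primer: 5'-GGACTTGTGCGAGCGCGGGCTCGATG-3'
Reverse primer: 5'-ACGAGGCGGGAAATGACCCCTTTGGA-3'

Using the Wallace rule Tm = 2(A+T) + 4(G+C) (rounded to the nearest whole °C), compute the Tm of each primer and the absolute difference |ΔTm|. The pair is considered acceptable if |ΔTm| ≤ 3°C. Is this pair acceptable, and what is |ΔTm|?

|ΔTm| = 6°C; the pair is not acceptable.

Forward: A=3 T=5 G=12 C=6 → Tm = 2·8 + 4·18 = 88°C.
Reverse: A=7 T=4 G=9 C=6 → Tm = 2·11 + 4·15 = 82°C.
|ΔTm| = |88 − 82| = 6°C, > 3°C.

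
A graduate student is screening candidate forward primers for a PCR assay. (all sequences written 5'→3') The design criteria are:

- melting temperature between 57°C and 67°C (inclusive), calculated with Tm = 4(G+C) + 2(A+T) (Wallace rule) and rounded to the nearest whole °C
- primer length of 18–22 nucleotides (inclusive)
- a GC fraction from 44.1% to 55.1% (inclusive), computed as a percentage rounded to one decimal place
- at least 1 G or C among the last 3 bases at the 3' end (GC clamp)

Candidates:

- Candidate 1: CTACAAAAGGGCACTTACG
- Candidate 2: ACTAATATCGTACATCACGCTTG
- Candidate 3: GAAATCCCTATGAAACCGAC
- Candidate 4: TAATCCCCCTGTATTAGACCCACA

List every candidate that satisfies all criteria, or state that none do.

Candidate 3 only.

Candidate 1 (19 nt, A=7 T=3 G=4 C=5): Tm = 2·10 + 4·9 = 56°C, outside 57–67°C ✗; length 19 ✓; GC 9/19 = 47.4% ✓; 3' end ACG has 2 G/C ✓ — fails.
Candidate 2 (23 nt, A=7 T=7 G=3 C=6): Tm = 2·14 + 4·9 = 64°C ✓; length 23, outside 18–22 ✗; GC 9/23 = 39.1%, outside 44.1–55.1% ✗; 3' end TTG has 1 G/C ✓ — fails.
Candidate 3 (20 nt, A=8 T=3 G=3 C=6): Tm = 2·11 + 4·9 = 58°C ✓; length 20 ✓; GC 9/20 = 45.0% ✓; 3' end GAC has 2 G/C ✓ — passes.
Candidate 4 (24 nt, A=7 T=6 G=2 C=9): Tm = 2·13 + 4·11 = 70°C, outside 57–67°C ✗; length 24, outside 18–22 ✗; GC 11/24 = 45.8% ✓; 3' end ACA has 1 G/C ✓ — fails.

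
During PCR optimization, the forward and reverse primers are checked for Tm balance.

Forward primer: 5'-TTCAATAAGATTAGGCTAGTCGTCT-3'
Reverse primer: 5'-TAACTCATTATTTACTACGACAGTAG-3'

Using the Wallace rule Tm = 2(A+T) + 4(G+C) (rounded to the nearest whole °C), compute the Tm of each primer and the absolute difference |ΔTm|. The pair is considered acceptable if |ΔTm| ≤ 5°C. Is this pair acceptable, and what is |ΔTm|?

|ΔTm| = 0°C; the pair is acceptable.

Forward: A=7 T=9 G=5 C=4 → Tm = 2·16 + 4·9 = 68°C.
Reverse: A=9 T=9 G=3 C=5 → Tm = 2·18 + 4·8 = 68°C.
|ΔTm| = |68 − 68| = 0°C, ≤ 5°C.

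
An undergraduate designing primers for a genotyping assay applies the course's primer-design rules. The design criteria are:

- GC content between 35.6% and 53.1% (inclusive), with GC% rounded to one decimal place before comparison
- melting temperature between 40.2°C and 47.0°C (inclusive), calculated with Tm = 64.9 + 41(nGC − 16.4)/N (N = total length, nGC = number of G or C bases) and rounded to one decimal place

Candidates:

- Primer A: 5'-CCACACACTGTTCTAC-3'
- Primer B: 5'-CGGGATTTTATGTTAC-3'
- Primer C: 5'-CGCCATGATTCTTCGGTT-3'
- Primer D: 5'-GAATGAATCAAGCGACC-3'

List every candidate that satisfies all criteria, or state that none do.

Primer A and Primer D.

Primer A (16 nt, A=4 T=4 G=1 C=7): GC 8/16 = 50.0% ✓; Tm = 64.9 + 41·(8 − 16.4)/16 = 43.4°C ✓ — passes.
Primer B (16 nt, A=3 T=7 G=4 C=2): GC 6/16 = 37.5% ✓; Tm = 64.9 + 41·(6 − 16.4)/16 = 38.3°C, outside 40.2–47.0°C ✗ — fails.
Primer C (18 nt, A=2 T=7 G=4 C=5): GC 9/18 = 50.0% ✓; Tm = 64.9 + 41·(9 − 16.4)/18 = 48.0°C, outside 40.2–47.0°C ✗ — fails.
Primer D (17 nt, A=7 T=2 G=4 C=4): GC 8/17 = 47.1% ✓; Tm = 64.9 + 41·(8 − 16.4)/17 = 44.6°C ✓ — passes.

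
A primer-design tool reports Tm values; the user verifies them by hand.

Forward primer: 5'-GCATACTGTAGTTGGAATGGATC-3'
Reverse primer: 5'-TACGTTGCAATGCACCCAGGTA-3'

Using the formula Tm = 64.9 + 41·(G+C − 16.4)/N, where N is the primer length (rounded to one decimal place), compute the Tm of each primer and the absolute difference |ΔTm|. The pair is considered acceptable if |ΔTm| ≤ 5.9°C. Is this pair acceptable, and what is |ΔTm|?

|ΔTm| = 1.3°C; the pair is acceptable.

Forward: G+C = 10, N = 23 → Tm = 64.9 + 41·(10 − 16.4)/23 = 53.5°C.
Reverse: G+C = 11, N = 22 → Tm = 64.9 + 41·(11 − 16.4)/22 = 54.8°C.
|ΔTm| = |53.5 − 54.8| = 1.3°C, ≤ 5.9°C.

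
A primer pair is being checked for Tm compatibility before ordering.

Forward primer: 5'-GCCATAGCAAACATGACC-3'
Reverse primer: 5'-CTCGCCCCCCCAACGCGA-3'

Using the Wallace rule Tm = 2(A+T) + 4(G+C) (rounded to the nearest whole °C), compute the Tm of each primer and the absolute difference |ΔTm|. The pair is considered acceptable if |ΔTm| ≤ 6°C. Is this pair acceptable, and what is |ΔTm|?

Forward: A=7 T=2 G=3 C=6 → Tm = 2·9 + 4·9 = 54°C.
Reverse: A=3 T=1 G=3 C=11 → Tm = 2·4 + 4·14 = 64°C.
|ΔTm| = |54 − 64| = 10°C, > 6°C.

|ΔTm| = 10°C; the pair is not acceptable.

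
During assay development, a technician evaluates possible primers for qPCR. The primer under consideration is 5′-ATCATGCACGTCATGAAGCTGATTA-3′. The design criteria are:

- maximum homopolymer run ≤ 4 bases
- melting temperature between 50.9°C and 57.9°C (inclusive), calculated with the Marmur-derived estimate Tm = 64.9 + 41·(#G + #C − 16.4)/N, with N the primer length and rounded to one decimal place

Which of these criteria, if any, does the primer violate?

Meets all criteria.

Base counts: A=8, T=7, G=5, C=5 (length 25).
homopolymer run: longest run = 2 ✓
Tm: Tm = 64.9 + 41·(10 − 16.4)/25 = 54.4°C ✓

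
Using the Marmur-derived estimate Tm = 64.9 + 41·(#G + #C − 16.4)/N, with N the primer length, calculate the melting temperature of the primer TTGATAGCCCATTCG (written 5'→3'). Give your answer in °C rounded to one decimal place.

39.2°C

Base counts: A=3, T=5, G=3, C=4; G+C = 7, N = 15.
Tm = 64.9 + 41·(7 − 16.4)/15 = 64.9 + -385.40/15 = 39.2°C.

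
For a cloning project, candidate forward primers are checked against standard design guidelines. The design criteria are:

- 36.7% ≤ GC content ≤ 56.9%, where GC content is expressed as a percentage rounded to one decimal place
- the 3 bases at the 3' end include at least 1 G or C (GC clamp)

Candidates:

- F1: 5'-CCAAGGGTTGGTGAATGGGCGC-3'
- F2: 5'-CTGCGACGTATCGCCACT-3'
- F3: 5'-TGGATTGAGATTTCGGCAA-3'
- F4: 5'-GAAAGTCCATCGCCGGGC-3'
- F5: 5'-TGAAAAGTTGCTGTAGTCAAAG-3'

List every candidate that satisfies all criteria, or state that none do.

F1 (22 nt, A=4 T=4 G=10 C=4): GC 14/22 = 63.6%, outside 36.7–56.9% ✗; 3' end CGC has 3 G/C ✓ — fails.
F2 (18 nt, A=3 T=4 G=4 C=7): GC 11/18 = 61.1%, outside 36.7–56.9% ✗; 3' end ACT has 1 G/C ✓ — fails.
F3 (19 nt, A=5 T=6 G=6 C=2): GC 8/19 = 42.1% ✓; 3' end CAA has 1 G/C ✓ — passes.
F4 (18 nt, A=4 T=2 G=6 C=6): GC 12/18 = 66.7%, outside 36.7–56.9% ✗; 3' end GGC has 3 G/C ✓ — fails.
F5 (22 nt, A=8 T=6 G=6 C=2): GC 8/22 = 36.4%, outside 36.7–56.9% ✗; 3' end AAG has 1 G/C ✓ — fails.

F3 only.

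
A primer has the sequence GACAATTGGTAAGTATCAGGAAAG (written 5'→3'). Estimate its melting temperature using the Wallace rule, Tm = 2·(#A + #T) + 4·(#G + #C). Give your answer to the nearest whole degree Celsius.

66°C

Base counts: A=10, T=5, G=7, C=2 (length 24).
Tm = 2·(10+5) + 4·(7+2) = 2·15 + 4·9 = 30 + 36 = 66°C.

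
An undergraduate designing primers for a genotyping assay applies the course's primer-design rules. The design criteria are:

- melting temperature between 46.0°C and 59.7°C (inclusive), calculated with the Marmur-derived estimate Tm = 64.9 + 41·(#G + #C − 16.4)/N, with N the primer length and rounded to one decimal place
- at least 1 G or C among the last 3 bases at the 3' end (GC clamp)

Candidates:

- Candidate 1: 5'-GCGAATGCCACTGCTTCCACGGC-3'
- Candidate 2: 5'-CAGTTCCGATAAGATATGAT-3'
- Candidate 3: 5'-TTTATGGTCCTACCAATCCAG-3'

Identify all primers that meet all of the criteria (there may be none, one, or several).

Candidate 3 only.

Candidate 1 (23 nt, A=4 T=4 G=6 C=9): Tm = 64.9 + 41·(15 − 16.4)/23 = 62.4°C, outside 46.0–59.7°C ✗; 3' end GGC has 3 G/C ✓ — fails.
Candidate 2 (20 nt, A=7 T=6 G=4 C=3): Tm = 64.9 + 41·(7 − 16.4)/20 = 45.6°C, outside 46.0–59.7°C ✗; 3' end GAT has 1 G/C ✓ — fails.
Candidate 3 (21 nt, A=5 T=7 G=3 C=6): Tm = 64.9 + 41·(9 − 16.4)/21 = 50.5°C ✓; 3' end CAG has 2 G/C ✓ — passes.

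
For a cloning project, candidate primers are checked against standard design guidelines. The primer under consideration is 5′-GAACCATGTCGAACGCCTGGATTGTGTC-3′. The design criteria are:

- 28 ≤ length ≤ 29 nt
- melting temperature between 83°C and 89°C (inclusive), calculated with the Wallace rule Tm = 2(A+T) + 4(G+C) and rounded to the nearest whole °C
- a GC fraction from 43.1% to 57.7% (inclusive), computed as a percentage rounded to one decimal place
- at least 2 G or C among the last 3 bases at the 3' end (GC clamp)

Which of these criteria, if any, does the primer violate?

Meets all criteria.

Base counts: A=6, T=7, G=8, C=7 (length 28).
length: length 28 ✓
Tm: Tm = 2·13 + 4·15 = 86°C ✓
GC content: GC 15/28 = 53.6% ✓
GC clamp: 3' end GTC has 2 G/C ✓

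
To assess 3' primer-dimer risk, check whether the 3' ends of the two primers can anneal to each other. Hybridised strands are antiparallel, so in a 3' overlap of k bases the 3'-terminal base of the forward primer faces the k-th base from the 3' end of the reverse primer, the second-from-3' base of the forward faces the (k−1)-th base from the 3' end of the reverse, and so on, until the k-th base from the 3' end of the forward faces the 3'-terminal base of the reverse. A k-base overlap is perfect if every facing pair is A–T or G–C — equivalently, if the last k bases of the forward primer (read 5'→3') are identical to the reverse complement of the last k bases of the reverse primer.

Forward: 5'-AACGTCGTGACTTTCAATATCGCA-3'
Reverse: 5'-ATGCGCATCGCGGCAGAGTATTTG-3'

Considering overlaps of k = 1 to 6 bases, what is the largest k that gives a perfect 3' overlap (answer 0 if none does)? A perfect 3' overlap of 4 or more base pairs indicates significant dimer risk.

Last 6 bases (5'→3') — forward …ATCGCA, reverse …TATTTG.
Reverse complement of the reverse primer's last 6 bases: CAAATA; its first k bases are the reverse complement of the reverse primer's last k bases, so a perfect k-base overlap needs the forward primer's last k bases to equal them.
Comparing (forward last k vs required): k=1: A vs C ✗; k=2: CA vs CA ✓; k=3: GCA vs CAA ✗; k=4: CGCA vs CAAA ✗; k=5: TCGCA vs CAAAT ✗; k=6: ATCGCA vs CAAATA ✗.
Only k = 2 is perfect, so the longest perfect 3' overlap is 2.

Longest perfect overlap: 2 complementary base pairs; below the dimer-risk threshold (threshold 4).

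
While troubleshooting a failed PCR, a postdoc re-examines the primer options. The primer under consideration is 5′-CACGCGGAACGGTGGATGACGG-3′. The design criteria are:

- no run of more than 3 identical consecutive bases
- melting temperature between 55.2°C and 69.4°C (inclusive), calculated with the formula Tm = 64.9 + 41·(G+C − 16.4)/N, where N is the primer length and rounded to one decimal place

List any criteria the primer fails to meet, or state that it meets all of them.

Base counts: A=5, T=2, G=10, C=5 (length 22).
homopolymer run: longest run = 2 ✓
Tm: Tm = 64.9 + 41·(15 − 16.4)/22 = 62.3°C ✓

Meets all criteria.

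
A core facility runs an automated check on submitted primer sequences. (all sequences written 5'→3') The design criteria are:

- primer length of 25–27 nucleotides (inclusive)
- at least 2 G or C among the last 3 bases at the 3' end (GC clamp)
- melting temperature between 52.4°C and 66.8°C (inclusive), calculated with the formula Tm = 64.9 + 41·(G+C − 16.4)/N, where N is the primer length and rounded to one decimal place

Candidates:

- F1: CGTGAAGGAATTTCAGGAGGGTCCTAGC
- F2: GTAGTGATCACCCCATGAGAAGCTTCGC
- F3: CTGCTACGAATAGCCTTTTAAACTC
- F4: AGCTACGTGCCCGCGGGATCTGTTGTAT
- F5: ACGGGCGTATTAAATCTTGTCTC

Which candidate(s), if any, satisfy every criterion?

F3 only.

F1 (28 nt, A=7 T=6 G=10 C=5): length 28, outside 25–27 ✗; 3' end AGC has 2 G/C ✓; Tm = 64.9 + 41·(15 − 16.4)/28 = 62.9°C ✓ — fails.
F2 (28 nt, A=7 T=6 G=7 C=8): length 28, outside 25–27 ✗; 3' end CGC has 3 G/C ✓; Tm = 64.9 + 41·(15 − 16.4)/28 = 62.9°C ✓ — fails.
F3 (25 nt, A=7 T=8 G=3 C=7): length 25 ✓; 3' end CTC has 2 G/C ✓; Tm = 64.9 + 41·(10 − 16.4)/25 = 54.4°C ✓ — passes.
F4 (28 nt, A=4 T=8 G=9 C=7): length 28, outside 25–27 ✗; 3' end TAT has 0 G/C, need ≥2 ✗; Tm = 64.9 + 41·(16 − 16.4)/28 = 64.3°C ✓ — fails.
F5 (23 nt, A=5 T=8 G=5 C=5): length 23, outside 25–27 ✗; 3' end CTC has 2 G/C ✓; Tm = 64.9 + 41·(10 − 16.4)/23 = 53.5°C ✓ — fails.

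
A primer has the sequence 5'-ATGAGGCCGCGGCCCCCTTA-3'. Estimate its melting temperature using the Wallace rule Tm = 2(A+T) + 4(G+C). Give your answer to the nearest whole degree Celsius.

68°C

Base counts: A=3, T=3, G=6, C=8 (length 20).
Tm = 2·(3+3) + 4·(6+8) = 2·6 + 4·14 = 12 + 56 = 68°C.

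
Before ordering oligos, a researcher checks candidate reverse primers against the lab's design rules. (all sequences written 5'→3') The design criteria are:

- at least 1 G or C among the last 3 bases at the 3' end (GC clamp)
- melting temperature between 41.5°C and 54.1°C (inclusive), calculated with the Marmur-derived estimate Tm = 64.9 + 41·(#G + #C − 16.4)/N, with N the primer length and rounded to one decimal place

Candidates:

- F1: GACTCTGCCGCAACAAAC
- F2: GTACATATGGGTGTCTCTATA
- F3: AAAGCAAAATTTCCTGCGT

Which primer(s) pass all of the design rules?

F1 (18 nt, A=6 T=2 G=3 C=7): 3' end AAC has 1 G/C ✓; Tm = 64.9 + 41·(10 − 16.4)/18 = 50.3°C ✓ — passes.
F2 (21 nt, A=5 T=8 G=5 C=3): 3' end ATA has 0 G/C, need ≥1 ✗; Tm = 64.9 + 41·(8 − 16.4)/21 = 48.5°C ✓ — fails.
F3 (19 nt, A=7 T=5 G=3 C=4): 3' end CGT has 2 G/C ✓; Tm = 64.9 + 41·(7 − 16.4)/19 = 44.6°C ✓ — passes.

F1 and F3.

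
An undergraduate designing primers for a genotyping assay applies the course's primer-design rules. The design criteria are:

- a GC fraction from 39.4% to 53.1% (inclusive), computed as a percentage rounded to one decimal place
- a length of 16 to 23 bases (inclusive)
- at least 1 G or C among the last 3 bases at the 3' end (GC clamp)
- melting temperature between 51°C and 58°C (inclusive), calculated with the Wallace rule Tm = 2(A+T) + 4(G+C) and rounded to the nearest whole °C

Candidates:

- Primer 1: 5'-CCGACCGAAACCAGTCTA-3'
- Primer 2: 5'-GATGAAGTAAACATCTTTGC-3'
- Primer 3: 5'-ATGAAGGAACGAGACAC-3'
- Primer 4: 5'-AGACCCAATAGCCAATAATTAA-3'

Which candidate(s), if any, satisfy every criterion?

Primer 1 (18 nt, A=6 T=2 G=3 C=7): GC 10/18 = 55.6%, outside 39.4–53.1% ✗; length 18 ✓; 3' end CTA has 1 G/C ✓; Tm = 2·8 + 4·10 = 56°C ✓ — fails.
Primer 2 (20 nt, A=7 T=6 G=4 C=3): GC 7/20 = 35.0%, outside 39.4–53.1% ✗; length 20 ✓; 3' end TGC has 2 G/C ✓; Tm = 2·13 + 4·7 = 54°C ✓ — fails.
Primer 3 (17 nt, A=8 T=1 G=5 C=3): GC 8/17 = 47.1% ✓; length 17 ✓; 3' end CAC has 2 G/C ✓; Tm = 2·9 + 4·8 = 50°C, outside 51–58°C ✗ — fails.
Primer 4 (22 nt, A=11 T=4 G=2 C=5): GC 7/22 = 31.8%, outside 39.4–53.1% ✗; length 22 ✓; 3' end TAA has 0 G/C, need ≥1 ✗; Tm = 2·15 + 4·7 = 58°C ✓ — fails.

None of the candidates satisfy all criteria.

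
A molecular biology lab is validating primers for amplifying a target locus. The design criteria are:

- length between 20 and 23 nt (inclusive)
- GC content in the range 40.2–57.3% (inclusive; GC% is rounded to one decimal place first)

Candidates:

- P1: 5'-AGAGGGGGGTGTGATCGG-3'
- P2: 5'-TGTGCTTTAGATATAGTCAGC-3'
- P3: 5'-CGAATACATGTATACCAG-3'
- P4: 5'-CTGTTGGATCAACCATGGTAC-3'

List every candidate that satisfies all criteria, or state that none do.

P1 (18 nt, A=3 T=3 G=11 C=1): length 18, outside 20–23 ✗; GC 12/18 = 66.7%, outside 40.2–57.3% ✗ — fails.
P2 (21 nt, A=5 T=8 G=5 C=3): length 21 ✓; GC 8/21 = 38.1%, outside 40.2–57.3% ✗ — fails.
P3 (18 nt, A=7 T=4 G=3 C=4): length 18, outside 20–23 ✗; GC 7/18 = 38.9%, outside 40.2–57.3% ✗ — fails.
P4 (21 nt, A=5 T=6 G=5 C=5): length 21 ✓; GC 10/21 = 47.6% ✓ — passes.

P4 only.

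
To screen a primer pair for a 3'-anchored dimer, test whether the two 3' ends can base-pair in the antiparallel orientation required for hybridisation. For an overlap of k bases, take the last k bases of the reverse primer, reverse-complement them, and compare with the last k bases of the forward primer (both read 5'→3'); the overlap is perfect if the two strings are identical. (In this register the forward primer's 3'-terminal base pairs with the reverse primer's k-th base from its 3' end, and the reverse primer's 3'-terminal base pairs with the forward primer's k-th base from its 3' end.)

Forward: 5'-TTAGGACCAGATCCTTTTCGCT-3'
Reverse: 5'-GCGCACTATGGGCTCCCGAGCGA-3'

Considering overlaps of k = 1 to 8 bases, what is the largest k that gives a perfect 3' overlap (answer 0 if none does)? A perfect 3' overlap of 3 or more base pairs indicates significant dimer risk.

Longest perfect overlap: 5 complementary base pairs; significant dimer risk (threshold 3).

Last 8 bases (5'→3') — forward …TTTTCGCT, reverse …CCGAGCGA.
Reverse complement of the reverse primer's last 8 bases: TCGCTCGG; its first k bases are the reverse complement of the reverse primer's last k bases, so a perfect k-base overlap needs the forward primer's last k bases to equal them.
Comparing (forward last k vs required): k=1: T vs T ✓; k=2: CT vs TC ✗; k=3: GCT vs TCG ✗; k=4: CGCT vs TCGC ✗; k=5: TCGCT vs TCGCT ✓; k=6: TTCGCT vs TCGCTC ✗; k=7: TTTCGCT vs TCGCTCG ✗; k=8: TTTTCGCT vs TCGCTCGG ✗.
Perfect overlaps at k = 1, 5; the largest is 5.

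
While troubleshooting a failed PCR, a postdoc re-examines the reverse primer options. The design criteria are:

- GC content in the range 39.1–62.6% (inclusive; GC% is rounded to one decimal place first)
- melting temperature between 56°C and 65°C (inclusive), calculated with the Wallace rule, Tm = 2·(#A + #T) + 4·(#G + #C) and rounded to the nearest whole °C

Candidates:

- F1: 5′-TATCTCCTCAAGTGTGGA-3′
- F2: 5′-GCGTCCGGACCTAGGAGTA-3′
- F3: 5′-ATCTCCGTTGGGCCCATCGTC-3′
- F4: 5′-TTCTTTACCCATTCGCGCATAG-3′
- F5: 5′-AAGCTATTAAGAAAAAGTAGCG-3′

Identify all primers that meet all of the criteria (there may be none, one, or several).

F1 (18 nt, A=4 T=6 G=4 C=4): GC 8/18 = 44.4% ✓; Tm = 2·10 + 4·8 = 52°C, outside 56–65°C ✗ — fails.
F2 (19 nt, A=4 T=3 G=7 C=5): GC 12/19 = 63.2%, outside 39.1–62.6% ✗; Tm = 2·7 + 4·12 = 62°C ✓ — fails.
F3 (21 nt, A=2 T=6 G=5 C=8): GC 13/21 = 61.9% ✓; Tm = 2·8 + 4·13 = 68°C, outside 56–65°C ✗ — fails.
F4 (22 nt, A=4 T=8 G=3 C=7): GC 10/22 = 45.5% ✓; Tm = 2·12 + 4·10 = 64°C ✓ — passes.
F5 (22 nt, A=11 T=4 G=5 C=2): GC 7/22 = 31.8%, outside 39.1–62.6% ✗; Tm = 2·15 + 4·7 = 58°C ✓ — fails.

F4 only.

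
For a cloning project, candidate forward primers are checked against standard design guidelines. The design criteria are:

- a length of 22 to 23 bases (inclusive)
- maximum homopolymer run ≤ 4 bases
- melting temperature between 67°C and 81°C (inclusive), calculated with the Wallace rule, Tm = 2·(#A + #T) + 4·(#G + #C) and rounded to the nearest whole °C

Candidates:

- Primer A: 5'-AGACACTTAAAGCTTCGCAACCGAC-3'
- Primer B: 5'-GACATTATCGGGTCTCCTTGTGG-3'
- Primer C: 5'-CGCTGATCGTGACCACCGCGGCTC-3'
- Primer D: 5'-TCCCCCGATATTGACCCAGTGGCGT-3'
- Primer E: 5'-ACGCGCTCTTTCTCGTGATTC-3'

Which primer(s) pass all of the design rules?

Primer A (25 nt, A=9 T=4 G=4 C=8): length 25, outside 22–23 ✗; longest run = 3 ✓; Tm = 2·13 + 4·12 = 74°C ✓ — fails.
Primer B (23 nt, A=3 T=8 G=7 C=5): length 23 ✓; longest run = 3 ✓; Tm = 2·11 + 4·12 = 70°C ✓ — passes.
Primer C (24 nt, A=3 T=4 G=7 C=10): length 24, outside 22–23 ✗; longest run = 2 ✓; Tm = 2·7 + 4·17 = 82°C, outside 67–81°C ✗ — fails.
Primer D (25 nt, A=4 T=6 G=6 C=9): length 25, outside 22–23 ✗; longest run = 5, exceeds 4 ✗; Tm = 2·10 + 4·15 = 80°C ✓ — fails.
Primer E (21 nt, A=2 T=8 G=4 C=7): length 21, outside 22–23 ✗; longest run = 3 ✓; Tm = 2·10 + 4·11 = 64°C, outside 67–81°C ✗ — fails.

Primer B only.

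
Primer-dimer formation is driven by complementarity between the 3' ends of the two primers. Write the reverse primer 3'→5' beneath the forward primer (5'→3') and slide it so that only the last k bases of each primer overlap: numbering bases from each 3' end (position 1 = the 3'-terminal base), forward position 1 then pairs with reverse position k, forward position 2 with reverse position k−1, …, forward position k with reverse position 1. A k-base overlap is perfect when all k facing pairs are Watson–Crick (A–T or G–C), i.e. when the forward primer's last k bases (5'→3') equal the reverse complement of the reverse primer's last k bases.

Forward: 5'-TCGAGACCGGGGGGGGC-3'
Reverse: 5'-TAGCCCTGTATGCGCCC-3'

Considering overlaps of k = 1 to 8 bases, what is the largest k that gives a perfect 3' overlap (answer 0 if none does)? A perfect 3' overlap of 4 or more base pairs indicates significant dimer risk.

Last 8 bases (5'→3') — forward …GGGGGGGC, reverse …ATGCGCCC.
Reverse complement of the reverse primer's last 8 bases: GGGCGCAT; its first k bases are the reverse complement of the reverse primer's last k bases, so a perfect k-base overlap needs the forward primer's last k bases to equal them.
Comparing (forward last k vs required): k=1: C vs G ✗; k=2: GC vs GG ✗; k=3: GGC vs GGG ✗; k=4: GGGC vs GGGC ✓; k=5: GGGGC vs GGGCG ✗; k=6: GGGGGC vs GGGCGC ✗; k=7: GGGGGGC vs GGGCGCA ✗; k=8: GGGGGGGC vs GGGCGCAT ✗.
Only k = 4 is perfect, so the longest perfect 3' overlap is 4.

Longest perfect overlap: 4 complementary base pairs; significant dimer risk (threshold 4).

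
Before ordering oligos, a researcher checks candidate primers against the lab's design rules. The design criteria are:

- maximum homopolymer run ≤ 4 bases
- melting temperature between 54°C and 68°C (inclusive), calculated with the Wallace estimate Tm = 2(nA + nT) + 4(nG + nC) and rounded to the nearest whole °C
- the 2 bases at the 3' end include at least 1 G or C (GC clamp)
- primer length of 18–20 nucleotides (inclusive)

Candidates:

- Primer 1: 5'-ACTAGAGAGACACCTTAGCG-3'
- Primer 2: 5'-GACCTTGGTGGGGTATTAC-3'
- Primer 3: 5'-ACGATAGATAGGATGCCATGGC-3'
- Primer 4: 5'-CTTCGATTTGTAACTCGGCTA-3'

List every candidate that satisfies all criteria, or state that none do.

Primer 1 (20 nt, A=7 T=3 G=5 C=5): longest run = 2 ✓; Tm = 2·10 + 4·10 = 60°C ✓; 3' end CG has 2 G/C ✓; length 20 ✓ — passes.
Primer 2 (19 nt, A=3 T=6 G=7 C=3): longest run = 4 ✓; Tm = 2·9 + 4·10 = 58°C ✓; 3' end AC has 1 G/C ✓; length 19 ✓ — passes.
Primer 3 (22 nt, A=7 T=4 G=7 C=4): longest run = 2 ✓; Tm = 2·11 + 4·11 = 66°C ✓; 3' end GC has 2 G/C ✓; length 22, outside 18–20 ✗ — fails.
Primer 4 (21 nt, A=4 T=8 G=4 C=5): longest run = 3 ✓; Tm = 2·12 + 4·9 = 60°C ✓; 3' end TA has 0 G/C, need ≥1 ✗; length 21, outside 18–20 ✗ — fails.

Primer 1 and Primer 2.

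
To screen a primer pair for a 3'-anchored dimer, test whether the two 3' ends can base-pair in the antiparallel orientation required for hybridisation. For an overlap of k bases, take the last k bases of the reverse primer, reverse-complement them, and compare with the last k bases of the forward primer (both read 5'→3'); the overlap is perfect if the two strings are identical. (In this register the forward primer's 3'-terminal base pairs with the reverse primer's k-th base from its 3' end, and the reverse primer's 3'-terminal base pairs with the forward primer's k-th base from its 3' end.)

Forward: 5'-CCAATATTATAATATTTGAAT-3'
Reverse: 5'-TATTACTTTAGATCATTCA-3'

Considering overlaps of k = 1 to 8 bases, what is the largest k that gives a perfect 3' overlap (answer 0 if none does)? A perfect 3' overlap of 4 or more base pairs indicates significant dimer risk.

Last 8 bases (5'→3') — forward …ATTTGAAT, reverse …ATCATTCA.
Reverse complement of the reverse primer's last 8 bases: TGAATGAT; its first k bases are the reverse complement of the reverse primer's last k bases, so a perfect k-base overlap needs the forward primer's last k bases to equal them.
Comparing (forward last k vs required): k=1: T vs T ✓; k=2: AT vs TG ✗; k=3: AAT vs TGA ✗; k=4: GAAT vs TGAA ✗; k=5: TGAAT vs TGAAT ✓; k=6: TTGAAT vs TGAATG ✗; k=7: TTTGAAT vs TGAATGA ✗; k=8: ATTTGAAT vs TGAATGAT ✗.
Perfect overlaps at k = 1, 5; the largest is 5.

Longest perfect overlap: 5 complementary base pairs; significant dimer risk (threshold 4).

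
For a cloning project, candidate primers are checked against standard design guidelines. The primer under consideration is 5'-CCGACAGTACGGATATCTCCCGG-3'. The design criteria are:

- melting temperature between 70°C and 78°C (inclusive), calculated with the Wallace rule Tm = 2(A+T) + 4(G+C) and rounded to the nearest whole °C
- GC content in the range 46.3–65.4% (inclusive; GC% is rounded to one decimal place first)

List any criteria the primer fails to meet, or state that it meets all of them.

Base counts: A=5, T=4, G=6, C=8 (length 23).
Tm: Tm = 2·9 + 4·14 = 74°C ✓
GC content: GC 14/23 = 60.9% ✓

Meets all criteria.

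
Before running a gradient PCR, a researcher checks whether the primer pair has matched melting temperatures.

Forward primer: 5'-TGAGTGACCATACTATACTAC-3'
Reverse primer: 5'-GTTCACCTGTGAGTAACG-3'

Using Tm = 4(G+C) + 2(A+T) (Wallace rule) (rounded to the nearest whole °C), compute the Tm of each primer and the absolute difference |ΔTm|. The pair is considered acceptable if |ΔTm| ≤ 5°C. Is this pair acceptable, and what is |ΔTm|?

|ΔTm| = 4°C; the pair is acceptable.

Forward: A=7 T=6 G=3 C=5 → Tm = 2·13 + 4·8 = 58°C.
Reverse: A=4 T=5 G=5 C=4 → Tm = 2·9 + 4·9 = 54°C.
|ΔTm| = |58 − 54| = 4°C, ≤ 5°C.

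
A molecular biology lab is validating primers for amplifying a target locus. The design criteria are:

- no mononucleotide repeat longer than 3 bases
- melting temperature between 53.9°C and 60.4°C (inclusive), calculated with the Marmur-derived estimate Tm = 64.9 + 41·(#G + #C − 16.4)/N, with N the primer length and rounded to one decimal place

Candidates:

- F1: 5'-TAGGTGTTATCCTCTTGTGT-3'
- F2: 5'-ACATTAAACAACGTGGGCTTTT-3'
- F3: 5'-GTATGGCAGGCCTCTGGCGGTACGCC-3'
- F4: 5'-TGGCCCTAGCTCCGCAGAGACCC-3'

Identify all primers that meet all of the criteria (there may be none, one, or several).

None of the candidates satisfy all criteria.

F1 (20 nt, A=2 T=10 G=5 C=3): longest run = 2 ✓; Tm = 64.9 + 41·(8 − 16.4)/20 = 47.7°C, outside 53.9–60.4°C ✗ — fails.
F2 (22 nt, A=7 T=7 G=4 C=4): longest run = 4, exceeds 3 ✗; Tm = 64.9 + 41·(8 − 16.4)/22 = 49.2°C, outside 53.9–60.4°C ✗ — fails.
F3 (26 nt, A=3 T=5 G=10 C=8): longest run = 2 ✓; Tm = 64.9 + 41·(18 − 16.4)/26 = 67.4°C, outside 53.9–60.4°C ✗ — fails.
F4 (23 nt, A=4 T=3 G=6 C=10): longest run = 3 ✓; Tm = 64.9 + 41·(16 − 16.4)/23 = 64.2°C, outside 53.9–60.4°C ✗ — fails.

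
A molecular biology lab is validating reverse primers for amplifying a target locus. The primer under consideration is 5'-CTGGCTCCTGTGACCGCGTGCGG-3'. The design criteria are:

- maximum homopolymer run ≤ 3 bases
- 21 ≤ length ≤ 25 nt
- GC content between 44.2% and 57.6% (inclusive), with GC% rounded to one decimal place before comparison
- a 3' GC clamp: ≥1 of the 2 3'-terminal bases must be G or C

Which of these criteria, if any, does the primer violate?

Fails: GC content.

Base counts: A=1, T=5, G=9, C=8 (length 23).
homopolymer run: longest run = 2 ✓
length: length 23 ✓
GC content: GC 17/23 = 73.9%, outside 44.2–57.6% ✗
GC clamp: 3' end GG has 2 G/C ✓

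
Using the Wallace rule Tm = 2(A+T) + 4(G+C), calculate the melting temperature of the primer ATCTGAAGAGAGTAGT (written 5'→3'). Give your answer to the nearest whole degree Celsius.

44°C

Base counts: A=6, T=4, G=5, C=1 (length 16).
Tm = 2·(6+4) + 4·(5+1) = 2·10 + 4·6 = 20 + 24 = 44°C.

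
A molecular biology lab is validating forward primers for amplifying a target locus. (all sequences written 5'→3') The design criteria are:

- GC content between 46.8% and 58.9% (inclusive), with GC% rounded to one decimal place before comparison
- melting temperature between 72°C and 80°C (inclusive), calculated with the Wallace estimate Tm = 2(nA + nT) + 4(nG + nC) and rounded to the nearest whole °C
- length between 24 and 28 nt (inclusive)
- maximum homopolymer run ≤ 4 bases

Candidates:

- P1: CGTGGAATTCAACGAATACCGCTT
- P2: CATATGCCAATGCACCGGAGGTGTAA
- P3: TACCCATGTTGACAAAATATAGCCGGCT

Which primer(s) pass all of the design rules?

P1 (24 nt, A=7 T=6 G=5 C=6): GC 11/24 = 45.8%, outside 46.8–58.9% ✗; Tm = 2·13 + 4·11 = 70°C, outside 72–80°C ✗; length 24 ✓; longest run = 2 ✓ — fails.
P2 (26 nt, A=8 T=5 G=7 C=6): GC 13/26 = 50.0% ✓; Tm = 2·13 + 4·13 = 78°C ✓; length 26 ✓; longest run = 2 ✓ — passes.
P3 (28 nt, A=9 T=7 G=5 C=7): GC 12/28 = 42.9%, outside 46.8–58.9% ✗; Tm = 2·16 + 4·12 = 80°C ✓; length 28 ✓; longest run = 4 ✓ — fails.

P2 only.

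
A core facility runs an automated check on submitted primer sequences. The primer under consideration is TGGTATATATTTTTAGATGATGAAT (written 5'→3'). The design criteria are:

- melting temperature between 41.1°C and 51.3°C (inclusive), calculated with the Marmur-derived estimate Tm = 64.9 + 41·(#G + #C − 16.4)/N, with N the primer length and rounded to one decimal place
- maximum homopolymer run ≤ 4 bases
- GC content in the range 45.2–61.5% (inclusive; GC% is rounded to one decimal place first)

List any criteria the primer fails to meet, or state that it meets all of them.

Fails: homopolymer run, GC content.

Base counts: A=8, T=12, G=5, C=0 (length 25).
Tm: Tm = 64.9 + 41·(5 − 16.4)/25 = 46.2°C ✓
homopolymer run: longest run = 5, exceeds 4 ✗
GC content: GC 5/25 = 20.0%, outside 45.2–61.5% ✗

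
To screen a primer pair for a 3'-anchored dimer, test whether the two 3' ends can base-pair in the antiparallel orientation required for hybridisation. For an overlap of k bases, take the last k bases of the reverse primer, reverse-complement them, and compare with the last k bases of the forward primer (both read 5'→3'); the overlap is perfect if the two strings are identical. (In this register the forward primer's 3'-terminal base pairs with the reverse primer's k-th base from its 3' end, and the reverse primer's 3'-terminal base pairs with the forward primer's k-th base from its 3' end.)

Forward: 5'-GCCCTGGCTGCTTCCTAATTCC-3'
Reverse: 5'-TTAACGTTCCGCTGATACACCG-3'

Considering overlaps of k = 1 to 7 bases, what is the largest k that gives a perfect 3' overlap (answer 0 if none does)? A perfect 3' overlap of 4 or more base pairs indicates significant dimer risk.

Last 7 bases (5'→3') — forward …TAATTCC, reverse …TACACCG.
Reverse complement of the reverse primer's last 7 bases: CGGTGTA; its first k bases are the reverse complement of the reverse primer's last k bases, so a perfect k-base overlap needs the forward primer's last k bases to equal them.
Comparing (forward last k vs required): k=1: C vs C ✓; k=2: CC vs CG ✗; k=3: TCC vs CGG ✗; k=4: TTCC vs CGGT ✗; k=5: ATTCC vs CGGTG ✗; k=6: AATTCC vs CGGTGT ✗; k=7: TAATTCC vs CGGTGTA ✗.
Only k = 1 is perfect, so the longest perfect 3' overlap is 1.

Longest perfect overlap: 1 complementary base pair; below the dimer-risk threshold (threshold 4).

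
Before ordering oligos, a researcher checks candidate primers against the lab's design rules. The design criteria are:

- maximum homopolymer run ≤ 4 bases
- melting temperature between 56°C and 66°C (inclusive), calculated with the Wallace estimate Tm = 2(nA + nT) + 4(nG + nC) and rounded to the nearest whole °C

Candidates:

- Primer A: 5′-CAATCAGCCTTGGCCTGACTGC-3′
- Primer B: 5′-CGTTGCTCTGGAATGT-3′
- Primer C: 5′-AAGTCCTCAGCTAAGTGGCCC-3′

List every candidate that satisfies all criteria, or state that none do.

Primer C only.

Primer A (22 nt, A=4 T=5 G=5 C=8): longest run = 2 ✓; Tm = 2·9 + 4·13 = 70°C, outside 56–66°C ✗ — fails.
Primer B (16 nt, A=2 T=6 G=5 C=3): longest run = 2 ✓; Tm = 2·8 + 4·8 = 48°C, outside 56–66°C ✗ — fails.
Primer C (21 nt, A=5 T=4 G=5 C=7): longest run = 3 ✓; Tm = 2·9 + 4·12 = 66°C ✓ — passes.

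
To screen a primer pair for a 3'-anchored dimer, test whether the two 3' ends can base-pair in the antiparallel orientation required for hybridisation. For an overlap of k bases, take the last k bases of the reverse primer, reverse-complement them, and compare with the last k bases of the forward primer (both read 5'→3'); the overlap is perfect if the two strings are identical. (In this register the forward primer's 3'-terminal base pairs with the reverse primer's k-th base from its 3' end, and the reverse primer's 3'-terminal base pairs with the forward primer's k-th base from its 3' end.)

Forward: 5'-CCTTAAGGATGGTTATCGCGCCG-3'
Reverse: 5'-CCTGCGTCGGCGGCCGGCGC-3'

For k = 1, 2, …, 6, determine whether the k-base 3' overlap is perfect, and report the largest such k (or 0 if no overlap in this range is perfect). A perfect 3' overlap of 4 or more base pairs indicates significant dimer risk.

Longest perfect overlap: 6 complementary base pairs; significant dimer risk (threshold 4).

Last 6 bases (5'→3') — forward …GCGCCG, reverse …CGGCGC.
Reverse complement of the reverse primer's last 6 bases: GCGCCG; its first k bases are the reverse complement of the reverse primer's last k bases, so a perfect k-base overlap needs the forward primer's last k bases to equal them.
Comparing (forward last k vs required): k=1: G vs G ✓; k=2: CG vs GC ✗; k=3: CCG vs GCG ✗; k=4: GCCG vs GCGC ✗; k=5: CGCCG vs GCGCC ✗; k=6: GCGCCG vs GCGCCG ✓.
Perfect overlaps at k = 1, 6; the largest is 6.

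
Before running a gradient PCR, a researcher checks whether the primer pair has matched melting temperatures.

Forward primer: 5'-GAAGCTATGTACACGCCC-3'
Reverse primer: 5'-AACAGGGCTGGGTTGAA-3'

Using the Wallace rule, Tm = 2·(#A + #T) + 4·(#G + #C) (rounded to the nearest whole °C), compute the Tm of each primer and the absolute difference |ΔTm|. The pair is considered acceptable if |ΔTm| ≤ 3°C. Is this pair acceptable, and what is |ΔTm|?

Forward: A=5 T=3 G=4 C=6 → Tm = 2·8 + 4·10 = 56°C.
Reverse: A=5 T=3 G=7 C=2 → Tm = 2·8 + 4·9 = 52°C.
|ΔTm| = |56 − 52| = 4°C, > 3°C.

|ΔTm| = 4°C; the pair is not acceptable.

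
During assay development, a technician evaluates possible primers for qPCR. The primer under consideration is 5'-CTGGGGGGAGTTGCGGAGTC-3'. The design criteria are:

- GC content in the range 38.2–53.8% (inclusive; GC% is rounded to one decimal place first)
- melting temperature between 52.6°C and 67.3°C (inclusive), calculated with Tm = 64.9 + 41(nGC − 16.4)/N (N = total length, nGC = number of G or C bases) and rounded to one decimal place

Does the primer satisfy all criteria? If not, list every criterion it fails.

Base counts: A=2, T=4, G=11, C=3 (length 20).
GC content: GC 14/20 = 70.0%, outside 38.2–53.8% ✗
Tm: Tm = 64.9 + 41·(14 − 16.4)/20 = 60.0°C ✓

Fails: GC content.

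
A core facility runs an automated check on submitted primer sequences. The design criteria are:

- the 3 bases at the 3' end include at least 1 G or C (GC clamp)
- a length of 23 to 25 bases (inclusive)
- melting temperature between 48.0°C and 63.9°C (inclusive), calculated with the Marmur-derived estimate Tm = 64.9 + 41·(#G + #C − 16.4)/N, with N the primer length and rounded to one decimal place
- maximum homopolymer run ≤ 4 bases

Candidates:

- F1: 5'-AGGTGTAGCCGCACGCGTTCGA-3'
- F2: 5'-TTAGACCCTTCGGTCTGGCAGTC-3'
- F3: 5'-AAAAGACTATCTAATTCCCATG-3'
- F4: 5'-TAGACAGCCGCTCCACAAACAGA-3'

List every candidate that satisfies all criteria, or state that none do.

F2 and F4.

F1 (22 nt, A=4 T=4 G=8 C=6): 3' end CGA has 2 G/C ✓; length 22, outside 23–25 ✗; Tm = 64.9 + 41·(14 − 16.4)/22 = 60.4°C ✓; longest run = 2 ✓ — fails.
F2 (23 nt, A=3 T=7 G=6 C=7): 3' end GTC has 2 G/C ✓; length 23 ✓; Tm = 64.9 + 41·(13 − 16.4)/23 = 58.8°C ✓; longest run = 3 ✓ — passes.
F3 (22 nt, A=9 T=6 G=2 C=5): 3' end ATG has 1 G/C ✓; length 22, outside 23–25 ✗; Tm = 64.9 + 41·(7 − 16.4)/22 = 47.4°C, outside 48.0–63.9°C ✗; longest run = 4 ✓ — fails.
F4 (23 nt, A=9 T=2 G=4 C=8): 3' end AGA has 1 G/C ✓; length 23 ✓; Tm = 64.9 + 41·(12 − 16.4)/23 = 57.1°C ✓; longest run = 3 ✓ — passes.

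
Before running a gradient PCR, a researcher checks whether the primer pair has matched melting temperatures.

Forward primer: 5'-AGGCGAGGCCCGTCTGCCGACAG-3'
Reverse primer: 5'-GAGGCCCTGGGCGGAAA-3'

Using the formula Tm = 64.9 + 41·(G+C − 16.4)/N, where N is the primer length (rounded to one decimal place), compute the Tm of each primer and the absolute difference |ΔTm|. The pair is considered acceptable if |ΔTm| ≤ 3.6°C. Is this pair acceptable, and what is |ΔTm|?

|ΔTm| = 11.7°C; the pair is not acceptable.

Forward: G+C = 17, N = 23 → Tm = 64.9 + 41·(17 − 16.4)/23 = 66.0°C.
Reverse: G+C = 12, N = 17 → Tm = 64.9 + 41·(12 − 16.4)/17 = 54.3°C.
|ΔTm| = |66.0 − 54.3| = 11.7°C, > 3.6°C.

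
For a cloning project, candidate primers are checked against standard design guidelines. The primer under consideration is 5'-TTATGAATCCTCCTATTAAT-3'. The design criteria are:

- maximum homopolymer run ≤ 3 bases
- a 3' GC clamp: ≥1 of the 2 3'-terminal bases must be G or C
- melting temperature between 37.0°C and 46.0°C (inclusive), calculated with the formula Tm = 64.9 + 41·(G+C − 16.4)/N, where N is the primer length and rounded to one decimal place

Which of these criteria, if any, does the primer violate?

Base counts: A=6, T=9, G=1, C=4 (length 20).
homopolymer run: longest run = 2 ✓
GC clamp: 3' end AT has 0 G/C, need ≥1 ✗
Tm: Tm = 64.9 + 41·(5 − 16.4)/20 = 41.5°C ✓

Fails: GC clamp.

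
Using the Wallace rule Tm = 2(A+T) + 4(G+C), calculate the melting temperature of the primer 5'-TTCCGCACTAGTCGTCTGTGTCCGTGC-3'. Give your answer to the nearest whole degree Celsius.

86°C

Base counts: A=2, T=9, G=7, C=9 (length 27).
Tm = 2·(2+9) + 4·(7+9) = 2·11 + 4·16 = 22 + 64 = 86°C.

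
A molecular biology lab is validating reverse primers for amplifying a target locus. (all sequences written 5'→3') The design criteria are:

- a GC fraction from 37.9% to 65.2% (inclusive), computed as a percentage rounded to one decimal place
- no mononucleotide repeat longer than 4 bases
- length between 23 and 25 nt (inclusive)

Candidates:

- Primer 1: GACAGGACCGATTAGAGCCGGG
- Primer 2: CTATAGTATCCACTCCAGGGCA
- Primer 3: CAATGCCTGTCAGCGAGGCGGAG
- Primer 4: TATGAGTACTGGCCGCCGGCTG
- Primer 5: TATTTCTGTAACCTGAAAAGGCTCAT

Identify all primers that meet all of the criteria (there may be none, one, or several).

Primer 3 only.

Primer 1 (22 nt, A=6 T=2 G=9 C=5): GC 14/22 = 63.6% ✓; longest run = 3 ✓; length 22, outside 23–25 ✗ — fails.
Primer 2 (22 nt, A=6 T=5 G=4 C=7): GC 11/22 = 50.0% ✓; longest run = 3 ✓; length 22, outside 23–25 ✗ — fails.
Primer 3 (23 nt, A=5 T=3 G=9 C=6): GC 15/23 = 65.2% ✓; longest run = 2 ✓; length 23 ✓ — passes.
Primer 4 (22 nt, A=3 T=5 G=8 C=6): GC 14/22 = 63.6% ✓; longest run = 2 ✓; length 22, outside 23–25 ✗ — fails.
Primer 5 (26 nt, A=8 T=9 G=4 C=5): GC 9/26 = 34.6%, outside 37.9–65.2% ✗; longest run = 4 ✓; length 26, outside 23–25 ✗ — fails.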